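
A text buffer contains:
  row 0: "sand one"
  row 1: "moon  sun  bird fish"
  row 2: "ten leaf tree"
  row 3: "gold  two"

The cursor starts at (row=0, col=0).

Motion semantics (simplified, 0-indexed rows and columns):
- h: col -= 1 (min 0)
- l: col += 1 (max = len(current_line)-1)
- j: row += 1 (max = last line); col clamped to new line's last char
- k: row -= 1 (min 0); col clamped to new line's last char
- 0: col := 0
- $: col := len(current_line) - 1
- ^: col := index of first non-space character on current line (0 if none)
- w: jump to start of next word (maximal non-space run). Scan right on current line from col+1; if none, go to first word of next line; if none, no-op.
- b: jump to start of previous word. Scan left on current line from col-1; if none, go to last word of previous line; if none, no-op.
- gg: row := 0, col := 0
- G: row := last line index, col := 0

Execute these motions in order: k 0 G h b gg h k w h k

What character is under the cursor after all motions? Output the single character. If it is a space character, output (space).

Answer: (space)

Derivation:
After 1 (k): row=0 col=0 char='s'
After 2 (0): row=0 col=0 char='s'
After 3 (G): row=3 col=0 char='g'
After 4 (h): row=3 col=0 char='g'
After 5 (b): row=2 col=9 char='t'
After 6 (gg): row=0 col=0 char='s'
After 7 (h): row=0 col=0 char='s'
After 8 (k): row=0 col=0 char='s'
After 9 (w): row=0 col=5 char='o'
After 10 (h): row=0 col=4 char='_'
After 11 (k): row=0 col=4 char='_'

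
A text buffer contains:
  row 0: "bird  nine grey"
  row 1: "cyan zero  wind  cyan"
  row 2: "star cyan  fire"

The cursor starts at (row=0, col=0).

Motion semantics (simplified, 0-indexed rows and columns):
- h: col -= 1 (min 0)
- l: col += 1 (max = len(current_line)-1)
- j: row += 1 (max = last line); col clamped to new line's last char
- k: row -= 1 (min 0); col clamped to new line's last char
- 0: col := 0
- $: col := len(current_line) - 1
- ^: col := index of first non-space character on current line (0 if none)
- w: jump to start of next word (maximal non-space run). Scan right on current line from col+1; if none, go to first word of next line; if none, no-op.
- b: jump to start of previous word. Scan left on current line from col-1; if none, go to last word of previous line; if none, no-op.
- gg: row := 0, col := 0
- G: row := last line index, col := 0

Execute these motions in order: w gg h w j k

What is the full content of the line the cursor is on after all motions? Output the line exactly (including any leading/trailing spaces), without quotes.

Answer: bird  nine grey

Derivation:
After 1 (w): row=0 col=6 char='n'
After 2 (gg): row=0 col=0 char='b'
After 3 (h): row=0 col=0 char='b'
After 4 (w): row=0 col=6 char='n'
After 5 (j): row=1 col=6 char='e'
After 6 (k): row=0 col=6 char='n'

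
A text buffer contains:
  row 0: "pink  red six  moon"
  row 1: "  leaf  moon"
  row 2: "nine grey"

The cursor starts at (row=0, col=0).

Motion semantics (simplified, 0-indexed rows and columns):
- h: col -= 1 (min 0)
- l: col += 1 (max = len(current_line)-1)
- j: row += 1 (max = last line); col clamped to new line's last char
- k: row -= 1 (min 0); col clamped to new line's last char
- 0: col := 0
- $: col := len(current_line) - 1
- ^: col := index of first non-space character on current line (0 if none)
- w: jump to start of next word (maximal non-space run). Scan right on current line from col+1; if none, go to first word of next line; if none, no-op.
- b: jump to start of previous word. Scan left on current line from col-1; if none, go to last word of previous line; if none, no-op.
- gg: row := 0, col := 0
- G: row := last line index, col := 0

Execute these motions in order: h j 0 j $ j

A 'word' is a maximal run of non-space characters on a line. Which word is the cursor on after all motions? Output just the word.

Answer: grey

Derivation:
After 1 (h): row=0 col=0 char='p'
After 2 (j): row=1 col=0 char='_'
After 3 (0): row=1 col=0 char='_'
After 4 (j): row=2 col=0 char='n'
After 5 ($): row=2 col=8 char='y'
After 6 (j): row=2 col=8 char='y'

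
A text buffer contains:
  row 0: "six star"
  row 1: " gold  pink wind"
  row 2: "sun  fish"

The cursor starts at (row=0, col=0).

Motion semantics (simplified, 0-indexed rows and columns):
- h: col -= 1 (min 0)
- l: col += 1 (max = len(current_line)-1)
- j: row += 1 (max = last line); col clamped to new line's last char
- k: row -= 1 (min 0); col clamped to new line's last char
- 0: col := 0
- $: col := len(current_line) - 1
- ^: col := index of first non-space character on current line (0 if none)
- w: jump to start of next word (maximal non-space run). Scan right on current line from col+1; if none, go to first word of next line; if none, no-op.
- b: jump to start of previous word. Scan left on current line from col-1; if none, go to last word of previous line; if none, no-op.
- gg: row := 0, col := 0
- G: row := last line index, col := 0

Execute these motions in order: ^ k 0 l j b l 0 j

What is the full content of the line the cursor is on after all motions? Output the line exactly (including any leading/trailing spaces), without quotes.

After 1 (^): row=0 col=0 char='s'
After 2 (k): row=0 col=0 char='s'
After 3 (0): row=0 col=0 char='s'
After 4 (l): row=0 col=1 char='i'
After 5 (j): row=1 col=1 char='g'
After 6 (b): row=0 col=4 char='s'
After 7 (l): row=0 col=5 char='t'
After 8 (0): row=0 col=0 char='s'
After 9 (j): row=1 col=0 char='_'

Answer:  gold  pink wind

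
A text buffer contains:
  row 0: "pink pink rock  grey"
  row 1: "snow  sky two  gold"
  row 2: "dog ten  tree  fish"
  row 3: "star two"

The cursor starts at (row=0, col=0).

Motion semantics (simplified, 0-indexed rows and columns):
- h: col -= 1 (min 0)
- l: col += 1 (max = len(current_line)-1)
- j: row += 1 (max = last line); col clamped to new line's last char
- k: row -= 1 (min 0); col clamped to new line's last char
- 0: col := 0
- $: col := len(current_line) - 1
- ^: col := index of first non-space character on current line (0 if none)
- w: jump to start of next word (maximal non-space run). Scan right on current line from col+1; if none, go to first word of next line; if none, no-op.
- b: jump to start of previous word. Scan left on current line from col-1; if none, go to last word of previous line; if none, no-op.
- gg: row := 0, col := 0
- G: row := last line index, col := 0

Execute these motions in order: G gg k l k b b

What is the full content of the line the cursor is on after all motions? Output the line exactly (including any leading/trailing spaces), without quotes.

After 1 (G): row=3 col=0 char='s'
After 2 (gg): row=0 col=0 char='p'
After 3 (k): row=0 col=0 char='p'
After 4 (l): row=0 col=1 char='i'
After 5 (k): row=0 col=1 char='i'
After 6 (b): row=0 col=0 char='p'
After 7 (b): row=0 col=0 char='p'

Answer: pink pink rock  grey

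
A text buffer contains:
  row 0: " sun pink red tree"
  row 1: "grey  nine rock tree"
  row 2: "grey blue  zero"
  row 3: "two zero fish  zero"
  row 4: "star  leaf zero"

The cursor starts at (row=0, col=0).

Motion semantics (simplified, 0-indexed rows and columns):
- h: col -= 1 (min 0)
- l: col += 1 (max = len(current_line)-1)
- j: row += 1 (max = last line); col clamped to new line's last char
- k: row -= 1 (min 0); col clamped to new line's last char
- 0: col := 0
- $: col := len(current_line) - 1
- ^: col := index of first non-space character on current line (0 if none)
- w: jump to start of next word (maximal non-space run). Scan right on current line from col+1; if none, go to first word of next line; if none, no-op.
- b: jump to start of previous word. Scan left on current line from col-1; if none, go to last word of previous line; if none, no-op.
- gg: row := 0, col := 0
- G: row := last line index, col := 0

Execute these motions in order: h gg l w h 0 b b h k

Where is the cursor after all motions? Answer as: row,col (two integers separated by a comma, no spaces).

After 1 (h): row=0 col=0 char='_'
After 2 (gg): row=0 col=0 char='_'
After 3 (l): row=0 col=1 char='s'
After 4 (w): row=0 col=5 char='p'
After 5 (h): row=0 col=4 char='_'
After 6 (0): row=0 col=0 char='_'
After 7 (b): row=0 col=0 char='_'
After 8 (b): row=0 col=0 char='_'
After 9 (h): row=0 col=0 char='_'
After 10 (k): row=0 col=0 char='_'

Answer: 0,0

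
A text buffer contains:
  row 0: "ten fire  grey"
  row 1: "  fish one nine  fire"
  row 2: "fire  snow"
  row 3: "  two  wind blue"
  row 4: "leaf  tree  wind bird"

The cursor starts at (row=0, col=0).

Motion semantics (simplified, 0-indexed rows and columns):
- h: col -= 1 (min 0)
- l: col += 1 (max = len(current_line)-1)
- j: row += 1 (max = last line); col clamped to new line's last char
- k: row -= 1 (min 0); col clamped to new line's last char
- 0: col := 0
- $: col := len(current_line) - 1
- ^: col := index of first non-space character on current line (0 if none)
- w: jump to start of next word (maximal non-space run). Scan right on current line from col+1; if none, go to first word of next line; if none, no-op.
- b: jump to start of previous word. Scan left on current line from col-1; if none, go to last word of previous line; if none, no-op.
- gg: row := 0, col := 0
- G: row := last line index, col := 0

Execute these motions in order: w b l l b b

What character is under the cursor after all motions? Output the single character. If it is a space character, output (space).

After 1 (w): row=0 col=4 char='f'
After 2 (b): row=0 col=0 char='t'
After 3 (l): row=0 col=1 char='e'
After 4 (l): row=0 col=2 char='n'
After 5 (b): row=0 col=0 char='t'
After 6 (b): row=0 col=0 char='t'

Answer: t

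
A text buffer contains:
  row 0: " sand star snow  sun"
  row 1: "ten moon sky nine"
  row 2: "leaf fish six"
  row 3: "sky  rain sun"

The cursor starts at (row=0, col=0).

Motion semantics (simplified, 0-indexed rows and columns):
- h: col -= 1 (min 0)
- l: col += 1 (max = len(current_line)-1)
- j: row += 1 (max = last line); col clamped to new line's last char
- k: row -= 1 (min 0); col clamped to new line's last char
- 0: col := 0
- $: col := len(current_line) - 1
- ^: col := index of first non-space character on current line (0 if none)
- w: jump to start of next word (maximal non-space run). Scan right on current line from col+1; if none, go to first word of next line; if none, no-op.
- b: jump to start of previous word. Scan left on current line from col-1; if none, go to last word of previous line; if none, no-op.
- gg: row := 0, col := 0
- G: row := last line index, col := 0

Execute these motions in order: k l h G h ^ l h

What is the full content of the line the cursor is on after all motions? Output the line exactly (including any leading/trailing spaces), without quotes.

After 1 (k): row=0 col=0 char='_'
After 2 (l): row=0 col=1 char='s'
After 3 (h): row=0 col=0 char='_'
After 4 (G): row=3 col=0 char='s'
After 5 (h): row=3 col=0 char='s'
After 6 (^): row=3 col=0 char='s'
After 7 (l): row=3 col=1 char='k'
After 8 (h): row=3 col=0 char='s'

Answer: sky  rain sun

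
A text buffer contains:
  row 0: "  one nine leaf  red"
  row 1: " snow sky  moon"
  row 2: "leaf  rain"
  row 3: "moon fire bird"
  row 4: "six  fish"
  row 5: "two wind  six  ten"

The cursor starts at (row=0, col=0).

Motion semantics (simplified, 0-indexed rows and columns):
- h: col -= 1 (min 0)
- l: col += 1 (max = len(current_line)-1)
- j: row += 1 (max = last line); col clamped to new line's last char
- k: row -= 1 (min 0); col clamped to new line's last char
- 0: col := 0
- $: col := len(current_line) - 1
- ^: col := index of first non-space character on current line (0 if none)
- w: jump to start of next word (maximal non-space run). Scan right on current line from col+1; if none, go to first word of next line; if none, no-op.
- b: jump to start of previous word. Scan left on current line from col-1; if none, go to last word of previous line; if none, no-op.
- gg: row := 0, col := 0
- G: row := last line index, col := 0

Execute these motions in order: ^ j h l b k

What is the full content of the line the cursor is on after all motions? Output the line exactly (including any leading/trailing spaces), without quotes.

After 1 (^): row=0 col=2 char='o'
After 2 (j): row=1 col=2 char='n'
After 3 (h): row=1 col=1 char='s'
After 4 (l): row=1 col=2 char='n'
After 5 (b): row=1 col=1 char='s'
After 6 (k): row=0 col=1 char='_'

Answer:   one nine leaf  red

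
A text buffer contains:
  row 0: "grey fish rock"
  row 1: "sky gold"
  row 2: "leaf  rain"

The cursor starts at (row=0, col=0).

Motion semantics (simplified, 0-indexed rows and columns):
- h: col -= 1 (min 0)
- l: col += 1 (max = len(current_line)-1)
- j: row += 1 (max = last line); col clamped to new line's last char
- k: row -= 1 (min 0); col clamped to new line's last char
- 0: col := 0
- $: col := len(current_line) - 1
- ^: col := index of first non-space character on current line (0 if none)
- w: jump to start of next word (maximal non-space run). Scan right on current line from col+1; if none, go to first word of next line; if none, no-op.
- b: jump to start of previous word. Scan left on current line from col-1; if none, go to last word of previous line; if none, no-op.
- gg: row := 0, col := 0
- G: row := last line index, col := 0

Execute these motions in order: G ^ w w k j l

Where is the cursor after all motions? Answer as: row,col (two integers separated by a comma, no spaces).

Answer: 2,7

Derivation:
After 1 (G): row=2 col=0 char='l'
After 2 (^): row=2 col=0 char='l'
After 3 (w): row=2 col=6 char='r'
After 4 (w): row=2 col=6 char='r'
After 5 (k): row=1 col=6 char='l'
After 6 (j): row=2 col=6 char='r'
After 7 (l): row=2 col=7 char='a'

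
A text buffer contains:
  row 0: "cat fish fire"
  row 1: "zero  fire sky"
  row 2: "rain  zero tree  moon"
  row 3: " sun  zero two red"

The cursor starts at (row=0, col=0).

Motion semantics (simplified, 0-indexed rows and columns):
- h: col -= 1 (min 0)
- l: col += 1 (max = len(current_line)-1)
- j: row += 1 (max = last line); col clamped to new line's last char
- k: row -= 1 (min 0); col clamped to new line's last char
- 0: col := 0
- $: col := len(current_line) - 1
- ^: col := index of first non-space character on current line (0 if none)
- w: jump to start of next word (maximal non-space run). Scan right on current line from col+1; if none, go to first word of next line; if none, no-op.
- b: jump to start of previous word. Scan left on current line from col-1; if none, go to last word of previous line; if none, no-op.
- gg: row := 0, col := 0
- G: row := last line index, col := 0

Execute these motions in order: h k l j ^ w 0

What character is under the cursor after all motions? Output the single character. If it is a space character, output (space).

Answer: z

Derivation:
After 1 (h): row=0 col=0 char='c'
After 2 (k): row=0 col=0 char='c'
After 3 (l): row=0 col=1 char='a'
After 4 (j): row=1 col=1 char='e'
After 5 (^): row=1 col=0 char='z'
After 6 (w): row=1 col=6 char='f'
After 7 (0): row=1 col=0 char='z'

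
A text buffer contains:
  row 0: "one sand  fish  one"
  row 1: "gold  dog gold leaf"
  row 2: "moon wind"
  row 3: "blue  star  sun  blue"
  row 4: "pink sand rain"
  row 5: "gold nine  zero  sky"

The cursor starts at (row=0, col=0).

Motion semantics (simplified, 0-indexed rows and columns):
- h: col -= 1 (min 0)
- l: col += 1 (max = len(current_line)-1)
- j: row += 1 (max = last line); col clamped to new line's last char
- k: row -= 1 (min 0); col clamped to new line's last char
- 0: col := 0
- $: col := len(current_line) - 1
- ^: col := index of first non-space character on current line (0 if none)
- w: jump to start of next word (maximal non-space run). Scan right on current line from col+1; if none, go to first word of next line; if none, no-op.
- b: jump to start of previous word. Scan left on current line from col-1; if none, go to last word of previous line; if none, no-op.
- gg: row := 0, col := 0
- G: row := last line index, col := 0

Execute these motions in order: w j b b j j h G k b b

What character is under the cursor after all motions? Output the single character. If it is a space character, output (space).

After 1 (w): row=0 col=4 char='s'
After 2 (j): row=1 col=4 char='_'
After 3 (b): row=1 col=0 char='g'
After 4 (b): row=0 col=16 char='o'
After 5 (j): row=1 col=16 char='e'
After 6 (j): row=2 col=8 char='d'
After 7 (h): row=2 col=7 char='n'
After 8 (G): row=5 col=0 char='g'
After 9 (k): row=4 col=0 char='p'
After 10 (b): row=3 col=17 char='b'
After 11 (b): row=3 col=12 char='s'

Answer: s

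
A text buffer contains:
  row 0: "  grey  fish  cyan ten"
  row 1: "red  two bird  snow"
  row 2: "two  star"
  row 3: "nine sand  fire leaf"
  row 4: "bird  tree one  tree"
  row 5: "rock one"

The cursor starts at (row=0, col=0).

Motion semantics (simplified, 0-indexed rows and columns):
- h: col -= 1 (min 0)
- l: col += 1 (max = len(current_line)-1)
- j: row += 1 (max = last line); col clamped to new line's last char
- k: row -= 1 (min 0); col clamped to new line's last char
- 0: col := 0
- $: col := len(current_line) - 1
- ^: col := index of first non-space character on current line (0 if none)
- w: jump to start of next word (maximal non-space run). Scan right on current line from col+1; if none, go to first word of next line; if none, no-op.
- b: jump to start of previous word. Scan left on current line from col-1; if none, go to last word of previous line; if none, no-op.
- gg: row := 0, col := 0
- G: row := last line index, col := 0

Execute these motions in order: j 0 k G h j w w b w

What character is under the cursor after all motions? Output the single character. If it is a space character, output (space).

After 1 (j): row=1 col=0 char='r'
After 2 (0): row=1 col=0 char='r'
After 3 (k): row=0 col=0 char='_'
After 4 (G): row=5 col=0 char='r'
After 5 (h): row=5 col=0 char='r'
After 6 (j): row=5 col=0 char='r'
After 7 (w): row=5 col=5 char='o'
After 8 (w): row=5 col=5 char='o'
After 9 (b): row=5 col=0 char='r'
After 10 (w): row=5 col=5 char='o'

Answer: o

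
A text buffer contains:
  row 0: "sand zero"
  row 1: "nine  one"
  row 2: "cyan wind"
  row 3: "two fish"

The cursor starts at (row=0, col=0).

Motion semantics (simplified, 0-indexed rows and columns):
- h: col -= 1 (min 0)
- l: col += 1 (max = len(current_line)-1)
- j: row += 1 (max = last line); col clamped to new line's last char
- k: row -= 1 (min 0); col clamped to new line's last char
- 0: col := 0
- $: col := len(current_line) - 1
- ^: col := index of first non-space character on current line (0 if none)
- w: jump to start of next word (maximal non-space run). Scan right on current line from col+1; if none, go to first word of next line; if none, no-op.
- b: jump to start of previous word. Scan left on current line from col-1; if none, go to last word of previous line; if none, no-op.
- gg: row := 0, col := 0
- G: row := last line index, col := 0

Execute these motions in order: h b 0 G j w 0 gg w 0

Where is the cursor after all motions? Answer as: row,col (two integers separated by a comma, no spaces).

After 1 (h): row=0 col=0 char='s'
After 2 (b): row=0 col=0 char='s'
After 3 (0): row=0 col=0 char='s'
After 4 (G): row=3 col=0 char='t'
After 5 (j): row=3 col=0 char='t'
After 6 (w): row=3 col=4 char='f'
After 7 (0): row=3 col=0 char='t'
After 8 (gg): row=0 col=0 char='s'
After 9 (w): row=0 col=5 char='z'
After 10 (0): row=0 col=0 char='s'

Answer: 0,0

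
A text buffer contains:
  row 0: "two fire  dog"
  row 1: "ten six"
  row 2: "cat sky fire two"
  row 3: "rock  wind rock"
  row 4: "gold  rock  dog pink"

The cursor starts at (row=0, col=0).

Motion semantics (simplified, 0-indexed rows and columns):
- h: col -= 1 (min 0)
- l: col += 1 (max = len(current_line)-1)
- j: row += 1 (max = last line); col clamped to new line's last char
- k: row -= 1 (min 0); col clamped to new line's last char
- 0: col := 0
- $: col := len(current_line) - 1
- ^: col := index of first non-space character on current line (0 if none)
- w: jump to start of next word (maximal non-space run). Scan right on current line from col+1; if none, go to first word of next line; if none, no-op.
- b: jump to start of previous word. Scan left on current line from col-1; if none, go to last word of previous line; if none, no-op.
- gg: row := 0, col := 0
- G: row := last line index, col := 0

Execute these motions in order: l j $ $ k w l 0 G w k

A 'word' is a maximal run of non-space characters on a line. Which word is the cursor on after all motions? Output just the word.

Answer: wind

Derivation:
After 1 (l): row=0 col=1 char='w'
After 2 (j): row=1 col=1 char='e'
After 3 ($): row=1 col=6 char='x'
After 4 ($): row=1 col=6 char='x'
After 5 (k): row=0 col=6 char='r'
After 6 (w): row=0 col=10 char='d'
After 7 (l): row=0 col=11 char='o'
After 8 (0): row=0 col=0 char='t'
After 9 (G): row=4 col=0 char='g'
After 10 (w): row=4 col=6 char='r'
After 11 (k): row=3 col=6 char='w'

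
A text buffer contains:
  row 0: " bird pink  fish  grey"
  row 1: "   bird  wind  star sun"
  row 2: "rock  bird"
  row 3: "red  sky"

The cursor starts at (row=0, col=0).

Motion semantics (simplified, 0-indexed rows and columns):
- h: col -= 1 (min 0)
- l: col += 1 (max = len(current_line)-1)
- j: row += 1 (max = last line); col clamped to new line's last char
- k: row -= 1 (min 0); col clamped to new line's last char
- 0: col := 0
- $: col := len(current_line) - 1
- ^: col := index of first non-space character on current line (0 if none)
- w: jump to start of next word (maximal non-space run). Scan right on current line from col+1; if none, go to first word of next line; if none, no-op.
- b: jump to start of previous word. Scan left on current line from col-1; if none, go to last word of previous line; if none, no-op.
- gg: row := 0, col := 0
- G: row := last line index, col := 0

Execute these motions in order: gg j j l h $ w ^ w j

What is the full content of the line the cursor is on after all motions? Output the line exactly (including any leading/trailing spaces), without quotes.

After 1 (gg): row=0 col=0 char='_'
After 2 (j): row=1 col=0 char='_'
After 3 (j): row=2 col=0 char='r'
After 4 (l): row=2 col=1 char='o'
After 5 (h): row=2 col=0 char='r'
After 6 ($): row=2 col=9 char='d'
After 7 (w): row=3 col=0 char='r'
After 8 (^): row=3 col=0 char='r'
After 9 (w): row=3 col=5 char='s'
After 10 (j): row=3 col=5 char='s'

Answer: red  sky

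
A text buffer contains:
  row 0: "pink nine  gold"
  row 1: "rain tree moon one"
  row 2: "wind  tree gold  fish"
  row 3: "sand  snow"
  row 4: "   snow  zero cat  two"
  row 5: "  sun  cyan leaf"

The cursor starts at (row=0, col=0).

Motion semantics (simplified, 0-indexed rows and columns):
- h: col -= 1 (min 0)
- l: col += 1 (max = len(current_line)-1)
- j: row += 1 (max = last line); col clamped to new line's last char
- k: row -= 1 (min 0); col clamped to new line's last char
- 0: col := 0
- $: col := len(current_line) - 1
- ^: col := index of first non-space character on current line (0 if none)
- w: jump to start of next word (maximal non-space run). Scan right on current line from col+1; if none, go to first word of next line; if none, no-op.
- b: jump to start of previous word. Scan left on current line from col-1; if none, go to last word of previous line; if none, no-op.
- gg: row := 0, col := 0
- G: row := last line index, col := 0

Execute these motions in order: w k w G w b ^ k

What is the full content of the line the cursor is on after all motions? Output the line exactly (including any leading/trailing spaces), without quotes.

Answer: sand  snow

Derivation:
After 1 (w): row=0 col=5 char='n'
After 2 (k): row=0 col=5 char='n'
After 3 (w): row=0 col=11 char='g'
After 4 (G): row=5 col=0 char='_'
After 5 (w): row=5 col=2 char='s'
After 6 (b): row=4 col=19 char='t'
After 7 (^): row=4 col=3 char='s'
After 8 (k): row=3 col=3 char='d'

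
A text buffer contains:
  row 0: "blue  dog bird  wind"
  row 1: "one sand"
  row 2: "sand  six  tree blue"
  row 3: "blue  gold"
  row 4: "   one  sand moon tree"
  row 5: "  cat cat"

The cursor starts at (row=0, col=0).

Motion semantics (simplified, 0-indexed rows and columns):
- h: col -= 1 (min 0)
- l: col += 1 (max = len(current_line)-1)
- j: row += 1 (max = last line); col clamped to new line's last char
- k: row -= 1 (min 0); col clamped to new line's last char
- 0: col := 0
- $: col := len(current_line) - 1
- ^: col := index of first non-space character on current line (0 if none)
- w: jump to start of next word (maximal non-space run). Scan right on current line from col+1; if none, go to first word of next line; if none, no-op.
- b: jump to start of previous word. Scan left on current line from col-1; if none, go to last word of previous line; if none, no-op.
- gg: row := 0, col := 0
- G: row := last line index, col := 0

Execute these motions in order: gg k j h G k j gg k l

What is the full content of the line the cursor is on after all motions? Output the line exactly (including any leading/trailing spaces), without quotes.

Answer: blue  dog bird  wind

Derivation:
After 1 (gg): row=0 col=0 char='b'
After 2 (k): row=0 col=0 char='b'
After 3 (j): row=1 col=0 char='o'
After 4 (h): row=1 col=0 char='o'
After 5 (G): row=5 col=0 char='_'
After 6 (k): row=4 col=0 char='_'
After 7 (j): row=5 col=0 char='_'
After 8 (gg): row=0 col=0 char='b'
After 9 (k): row=0 col=0 char='b'
After 10 (l): row=0 col=1 char='l'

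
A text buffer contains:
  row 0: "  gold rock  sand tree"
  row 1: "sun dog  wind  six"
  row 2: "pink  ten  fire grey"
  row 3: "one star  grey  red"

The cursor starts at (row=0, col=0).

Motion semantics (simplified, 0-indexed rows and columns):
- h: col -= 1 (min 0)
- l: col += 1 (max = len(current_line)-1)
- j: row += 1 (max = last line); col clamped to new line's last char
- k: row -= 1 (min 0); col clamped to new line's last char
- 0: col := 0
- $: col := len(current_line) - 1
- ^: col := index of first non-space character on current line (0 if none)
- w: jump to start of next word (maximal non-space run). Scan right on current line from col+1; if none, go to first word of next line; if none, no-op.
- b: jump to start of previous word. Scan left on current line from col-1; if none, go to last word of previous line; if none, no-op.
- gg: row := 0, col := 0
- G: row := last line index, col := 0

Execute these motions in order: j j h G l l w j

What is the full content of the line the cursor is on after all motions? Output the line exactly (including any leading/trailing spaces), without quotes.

After 1 (j): row=1 col=0 char='s'
After 2 (j): row=2 col=0 char='p'
After 3 (h): row=2 col=0 char='p'
After 4 (G): row=3 col=0 char='o'
After 5 (l): row=3 col=1 char='n'
After 6 (l): row=3 col=2 char='e'
After 7 (w): row=3 col=4 char='s'
After 8 (j): row=3 col=4 char='s'

Answer: one star  grey  red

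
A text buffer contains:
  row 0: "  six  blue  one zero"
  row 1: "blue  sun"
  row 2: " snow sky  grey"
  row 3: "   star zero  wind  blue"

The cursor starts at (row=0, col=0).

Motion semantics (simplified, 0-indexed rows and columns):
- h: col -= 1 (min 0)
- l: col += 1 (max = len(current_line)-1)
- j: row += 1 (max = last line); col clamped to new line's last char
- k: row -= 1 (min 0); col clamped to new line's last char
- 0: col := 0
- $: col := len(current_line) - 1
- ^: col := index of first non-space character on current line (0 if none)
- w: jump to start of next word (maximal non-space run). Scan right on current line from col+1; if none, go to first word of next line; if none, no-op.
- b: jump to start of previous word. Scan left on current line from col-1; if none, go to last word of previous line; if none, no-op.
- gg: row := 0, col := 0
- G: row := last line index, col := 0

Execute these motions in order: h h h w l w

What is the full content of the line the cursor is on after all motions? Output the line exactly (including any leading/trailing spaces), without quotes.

Answer:   six  blue  one zero

Derivation:
After 1 (h): row=0 col=0 char='_'
After 2 (h): row=0 col=0 char='_'
After 3 (h): row=0 col=0 char='_'
After 4 (w): row=0 col=2 char='s'
After 5 (l): row=0 col=3 char='i'
After 6 (w): row=0 col=7 char='b'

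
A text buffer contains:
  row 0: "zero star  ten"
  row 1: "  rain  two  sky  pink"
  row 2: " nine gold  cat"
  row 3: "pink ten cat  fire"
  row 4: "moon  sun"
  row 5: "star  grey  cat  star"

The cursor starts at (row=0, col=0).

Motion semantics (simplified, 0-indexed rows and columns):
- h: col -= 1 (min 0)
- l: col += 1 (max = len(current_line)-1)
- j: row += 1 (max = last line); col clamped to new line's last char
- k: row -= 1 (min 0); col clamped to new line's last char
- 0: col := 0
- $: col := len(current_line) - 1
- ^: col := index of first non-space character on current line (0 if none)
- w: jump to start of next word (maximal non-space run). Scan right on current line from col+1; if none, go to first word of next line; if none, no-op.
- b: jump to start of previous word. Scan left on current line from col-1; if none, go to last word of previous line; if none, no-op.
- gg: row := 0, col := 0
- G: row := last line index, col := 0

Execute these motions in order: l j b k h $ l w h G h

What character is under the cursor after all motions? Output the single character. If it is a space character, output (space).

After 1 (l): row=0 col=1 char='e'
After 2 (j): row=1 col=1 char='_'
After 3 (b): row=0 col=11 char='t'
After 4 (k): row=0 col=11 char='t'
After 5 (h): row=0 col=10 char='_'
After 6 ($): row=0 col=13 char='n'
After 7 (l): row=0 col=13 char='n'
After 8 (w): row=1 col=2 char='r'
After 9 (h): row=1 col=1 char='_'
After 10 (G): row=5 col=0 char='s'
After 11 (h): row=5 col=0 char='s'

Answer: s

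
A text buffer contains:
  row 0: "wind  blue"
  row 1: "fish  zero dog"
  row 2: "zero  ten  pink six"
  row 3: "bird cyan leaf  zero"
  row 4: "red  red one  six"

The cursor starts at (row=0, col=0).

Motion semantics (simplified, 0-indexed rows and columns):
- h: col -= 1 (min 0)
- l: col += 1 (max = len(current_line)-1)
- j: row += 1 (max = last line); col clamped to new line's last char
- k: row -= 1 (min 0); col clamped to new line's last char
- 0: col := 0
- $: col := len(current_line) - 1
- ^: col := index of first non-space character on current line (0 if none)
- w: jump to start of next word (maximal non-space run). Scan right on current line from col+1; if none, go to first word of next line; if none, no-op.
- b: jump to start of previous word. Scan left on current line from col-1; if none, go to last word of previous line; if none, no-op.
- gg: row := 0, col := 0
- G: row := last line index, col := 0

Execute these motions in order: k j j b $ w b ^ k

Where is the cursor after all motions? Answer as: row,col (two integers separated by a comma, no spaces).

Answer: 0,0

Derivation:
After 1 (k): row=0 col=0 char='w'
After 2 (j): row=1 col=0 char='f'
After 3 (j): row=2 col=0 char='z'
After 4 (b): row=1 col=11 char='d'
After 5 ($): row=1 col=13 char='g'
After 6 (w): row=2 col=0 char='z'
After 7 (b): row=1 col=11 char='d'
After 8 (^): row=1 col=0 char='f'
After 9 (k): row=0 col=0 char='w'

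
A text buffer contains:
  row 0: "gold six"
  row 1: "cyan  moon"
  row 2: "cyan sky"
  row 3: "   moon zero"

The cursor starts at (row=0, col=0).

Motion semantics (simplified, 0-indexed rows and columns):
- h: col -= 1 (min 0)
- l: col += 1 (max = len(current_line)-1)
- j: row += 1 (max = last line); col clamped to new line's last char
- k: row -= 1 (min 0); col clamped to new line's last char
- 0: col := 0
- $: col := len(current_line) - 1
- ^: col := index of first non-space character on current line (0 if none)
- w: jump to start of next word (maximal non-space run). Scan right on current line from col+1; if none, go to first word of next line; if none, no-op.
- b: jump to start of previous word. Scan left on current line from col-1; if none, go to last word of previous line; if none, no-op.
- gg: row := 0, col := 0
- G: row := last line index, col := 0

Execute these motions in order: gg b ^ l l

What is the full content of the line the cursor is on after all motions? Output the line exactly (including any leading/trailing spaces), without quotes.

Answer: gold six

Derivation:
After 1 (gg): row=0 col=0 char='g'
After 2 (b): row=0 col=0 char='g'
After 3 (^): row=0 col=0 char='g'
After 4 (l): row=0 col=1 char='o'
After 5 (l): row=0 col=2 char='l'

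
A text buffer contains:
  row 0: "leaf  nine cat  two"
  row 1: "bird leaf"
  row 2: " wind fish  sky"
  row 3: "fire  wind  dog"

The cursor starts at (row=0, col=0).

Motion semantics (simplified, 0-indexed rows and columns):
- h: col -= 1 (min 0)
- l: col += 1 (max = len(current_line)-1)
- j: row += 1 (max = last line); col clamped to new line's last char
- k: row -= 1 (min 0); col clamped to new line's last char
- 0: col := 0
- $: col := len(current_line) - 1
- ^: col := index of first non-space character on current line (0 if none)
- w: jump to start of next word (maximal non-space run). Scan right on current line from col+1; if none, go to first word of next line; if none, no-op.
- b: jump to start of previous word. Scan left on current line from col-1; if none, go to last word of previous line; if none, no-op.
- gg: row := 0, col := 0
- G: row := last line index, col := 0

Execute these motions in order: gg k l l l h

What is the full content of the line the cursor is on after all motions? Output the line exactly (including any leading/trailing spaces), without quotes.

After 1 (gg): row=0 col=0 char='l'
After 2 (k): row=0 col=0 char='l'
After 3 (l): row=0 col=1 char='e'
After 4 (l): row=0 col=2 char='a'
After 5 (l): row=0 col=3 char='f'
After 6 (h): row=0 col=2 char='a'

Answer: leaf  nine cat  two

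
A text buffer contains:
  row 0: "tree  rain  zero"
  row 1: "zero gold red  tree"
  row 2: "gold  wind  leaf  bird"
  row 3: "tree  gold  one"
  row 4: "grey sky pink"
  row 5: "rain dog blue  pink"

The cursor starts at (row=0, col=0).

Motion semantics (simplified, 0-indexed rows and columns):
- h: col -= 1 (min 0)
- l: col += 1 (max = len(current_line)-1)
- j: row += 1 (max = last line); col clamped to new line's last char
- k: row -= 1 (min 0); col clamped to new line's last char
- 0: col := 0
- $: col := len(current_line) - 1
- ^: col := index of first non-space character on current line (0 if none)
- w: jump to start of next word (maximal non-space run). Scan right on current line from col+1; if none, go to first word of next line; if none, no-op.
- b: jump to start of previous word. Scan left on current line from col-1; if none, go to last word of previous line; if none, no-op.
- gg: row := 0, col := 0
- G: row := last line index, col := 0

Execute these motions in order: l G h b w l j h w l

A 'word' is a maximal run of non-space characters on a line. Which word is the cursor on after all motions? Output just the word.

After 1 (l): row=0 col=1 char='r'
After 2 (G): row=5 col=0 char='r'
After 3 (h): row=5 col=0 char='r'
After 4 (b): row=4 col=9 char='p'
After 5 (w): row=5 col=0 char='r'
After 6 (l): row=5 col=1 char='a'
After 7 (j): row=5 col=1 char='a'
After 8 (h): row=5 col=0 char='r'
After 9 (w): row=5 col=5 char='d'
After 10 (l): row=5 col=6 char='o'

Answer: dog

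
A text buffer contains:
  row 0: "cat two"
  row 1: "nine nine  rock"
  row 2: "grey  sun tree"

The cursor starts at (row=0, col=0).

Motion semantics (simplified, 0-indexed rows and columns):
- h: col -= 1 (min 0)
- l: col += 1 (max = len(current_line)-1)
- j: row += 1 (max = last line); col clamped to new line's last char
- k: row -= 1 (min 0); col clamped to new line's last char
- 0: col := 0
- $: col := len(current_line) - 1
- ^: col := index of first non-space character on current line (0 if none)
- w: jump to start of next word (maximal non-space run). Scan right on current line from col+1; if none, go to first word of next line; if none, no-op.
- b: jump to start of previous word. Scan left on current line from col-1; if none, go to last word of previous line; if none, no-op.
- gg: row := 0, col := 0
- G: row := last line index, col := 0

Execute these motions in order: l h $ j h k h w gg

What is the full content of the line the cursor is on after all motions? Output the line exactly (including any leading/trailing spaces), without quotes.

Answer: cat two

Derivation:
After 1 (l): row=0 col=1 char='a'
After 2 (h): row=0 col=0 char='c'
After 3 ($): row=0 col=6 char='o'
After 4 (j): row=1 col=6 char='i'
After 5 (h): row=1 col=5 char='n'
After 6 (k): row=0 col=5 char='w'
After 7 (h): row=0 col=4 char='t'
After 8 (w): row=1 col=0 char='n'
After 9 (gg): row=0 col=0 char='c'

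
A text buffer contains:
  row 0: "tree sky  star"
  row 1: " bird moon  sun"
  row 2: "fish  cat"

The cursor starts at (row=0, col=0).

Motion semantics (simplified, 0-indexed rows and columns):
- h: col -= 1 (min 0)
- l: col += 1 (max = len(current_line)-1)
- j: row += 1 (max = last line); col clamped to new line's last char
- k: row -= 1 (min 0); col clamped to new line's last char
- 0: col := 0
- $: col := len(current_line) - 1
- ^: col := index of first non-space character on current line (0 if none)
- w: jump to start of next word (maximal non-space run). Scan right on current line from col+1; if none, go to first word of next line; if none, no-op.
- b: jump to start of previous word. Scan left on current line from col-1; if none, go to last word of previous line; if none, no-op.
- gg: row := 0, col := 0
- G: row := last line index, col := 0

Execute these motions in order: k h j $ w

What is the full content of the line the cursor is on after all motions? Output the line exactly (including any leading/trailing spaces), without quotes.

After 1 (k): row=0 col=0 char='t'
After 2 (h): row=0 col=0 char='t'
After 3 (j): row=1 col=0 char='_'
After 4 ($): row=1 col=14 char='n'
After 5 (w): row=2 col=0 char='f'

Answer: fish  cat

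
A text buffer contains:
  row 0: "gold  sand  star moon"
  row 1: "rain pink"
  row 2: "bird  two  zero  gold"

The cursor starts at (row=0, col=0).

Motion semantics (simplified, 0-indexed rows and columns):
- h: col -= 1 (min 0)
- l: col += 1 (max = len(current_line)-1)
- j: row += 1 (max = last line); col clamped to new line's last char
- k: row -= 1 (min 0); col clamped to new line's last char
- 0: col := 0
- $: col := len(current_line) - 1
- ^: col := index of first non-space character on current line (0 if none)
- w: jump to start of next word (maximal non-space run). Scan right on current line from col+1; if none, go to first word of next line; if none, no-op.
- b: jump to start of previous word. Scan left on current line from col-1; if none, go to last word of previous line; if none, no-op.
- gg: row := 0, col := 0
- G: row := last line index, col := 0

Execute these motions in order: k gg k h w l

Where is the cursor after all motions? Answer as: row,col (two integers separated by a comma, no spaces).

Answer: 0,7

Derivation:
After 1 (k): row=0 col=0 char='g'
After 2 (gg): row=0 col=0 char='g'
After 3 (k): row=0 col=0 char='g'
After 4 (h): row=0 col=0 char='g'
After 5 (w): row=0 col=6 char='s'
After 6 (l): row=0 col=7 char='a'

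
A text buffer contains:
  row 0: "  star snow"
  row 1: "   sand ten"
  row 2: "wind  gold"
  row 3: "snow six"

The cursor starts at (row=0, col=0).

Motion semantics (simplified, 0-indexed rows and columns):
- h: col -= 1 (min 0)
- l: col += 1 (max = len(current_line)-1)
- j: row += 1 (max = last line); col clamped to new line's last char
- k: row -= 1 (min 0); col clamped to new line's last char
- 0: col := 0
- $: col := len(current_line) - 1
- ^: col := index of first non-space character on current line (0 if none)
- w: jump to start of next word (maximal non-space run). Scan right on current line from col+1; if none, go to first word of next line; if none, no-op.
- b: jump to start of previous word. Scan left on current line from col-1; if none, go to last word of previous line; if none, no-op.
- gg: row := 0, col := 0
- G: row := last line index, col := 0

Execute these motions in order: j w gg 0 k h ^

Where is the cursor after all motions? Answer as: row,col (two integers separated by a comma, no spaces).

Answer: 0,2

Derivation:
After 1 (j): row=1 col=0 char='_'
After 2 (w): row=1 col=3 char='s'
After 3 (gg): row=0 col=0 char='_'
After 4 (0): row=0 col=0 char='_'
After 5 (k): row=0 col=0 char='_'
After 6 (h): row=0 col=0 char='_'
After 7 (^): row=0 col=2 char='s'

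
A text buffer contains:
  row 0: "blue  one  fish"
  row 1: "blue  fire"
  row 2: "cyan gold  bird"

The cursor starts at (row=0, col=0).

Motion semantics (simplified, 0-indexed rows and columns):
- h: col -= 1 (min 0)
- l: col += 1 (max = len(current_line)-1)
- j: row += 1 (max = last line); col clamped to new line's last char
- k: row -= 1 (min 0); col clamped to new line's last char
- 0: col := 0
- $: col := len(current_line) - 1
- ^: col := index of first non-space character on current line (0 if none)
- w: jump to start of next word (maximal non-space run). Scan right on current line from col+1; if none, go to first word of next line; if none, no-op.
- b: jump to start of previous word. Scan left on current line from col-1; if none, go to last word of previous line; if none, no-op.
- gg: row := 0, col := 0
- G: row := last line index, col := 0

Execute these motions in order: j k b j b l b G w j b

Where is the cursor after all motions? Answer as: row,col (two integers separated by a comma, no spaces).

After 1 (j): row=1 col=0 char='b'
After 2 (k): row=0 col=0 char='b'
After 3 (b): row=0 col=0 char='b'
After 4 (j): row=1 col=0 char='b'
After 5 (b): row=0 col=11 char='f'
After 6 (l): row=0 col=12 char='i'
After 7 (b): row=0 col=11 char='f'
After 8 (G): row=2 col=0 char='c'
After 9 (w): row=2 col=5 char='g'
After 10 (j): row=2 col=5 char='g'
After 11 (b): row=2 col=0 char='c'

Answer: 2,0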